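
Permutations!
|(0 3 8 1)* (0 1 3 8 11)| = 4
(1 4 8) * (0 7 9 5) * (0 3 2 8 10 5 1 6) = (0 7 9 1 4 10 5 3 2 8 6) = [7, 4, 8, 2, 10, 3, 0, 9, 6, 1, 5]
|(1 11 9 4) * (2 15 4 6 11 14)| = |(1 14 2 15 4)(6 11 9)| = 15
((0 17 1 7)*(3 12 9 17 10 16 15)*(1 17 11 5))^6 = (17)(0 9 10 11 16 5 15 1 3 7 12)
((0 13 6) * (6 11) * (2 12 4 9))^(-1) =((0 13 11 6)(2 12 4 9))^(-1) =(0 6 11 13)(2 9 4 12)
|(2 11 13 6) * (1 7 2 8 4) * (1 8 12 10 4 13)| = 12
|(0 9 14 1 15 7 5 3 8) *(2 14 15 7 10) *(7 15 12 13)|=40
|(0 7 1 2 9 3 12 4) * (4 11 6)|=10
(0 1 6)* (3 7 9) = (0 1 6)(3 7 9) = [1, 6, 2, 7, 4, 5, 0, 9, 8, 3]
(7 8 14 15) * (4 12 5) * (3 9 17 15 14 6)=(3 9 17 15 7 8 6)(4 12 5)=[0, 1, 2, 9, 12, 4, 3, 8, 6, 17, 10, 11, 5, 13, 14, 7, 16, 15]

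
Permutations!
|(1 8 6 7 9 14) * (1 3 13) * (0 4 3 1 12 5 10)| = |(0 4 3 13 12 5 10)(1 8 6 7 9 14)| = 42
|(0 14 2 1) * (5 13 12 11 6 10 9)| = |(0 14 2 1)(5 13 12 11 6 10 9)| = 28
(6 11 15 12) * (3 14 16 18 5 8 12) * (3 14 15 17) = (3 15 14 16 18 5 8 12 6 11 17) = [0, 1, 2, 15, 4, 8, 11, 7, 12, 9, 10, 17, 6, 13, 16, 14, 18, 3, 5]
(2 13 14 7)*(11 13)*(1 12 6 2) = (1 12 6 2 11 13 14 7) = [0, 12, 11, 3, 4, 5, 2, 1, 8, 9, 10, 13, 6, 14, 7]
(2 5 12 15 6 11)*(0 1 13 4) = (0 1 13 4)(2 5 12 15 6 11) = [1, 13, 5, 3, 0, 12, 11, 7, 8, 9, 10, 2, 15, 4, 14, 6]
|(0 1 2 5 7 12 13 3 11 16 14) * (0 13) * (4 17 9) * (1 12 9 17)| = 30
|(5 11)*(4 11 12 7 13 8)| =|(4 11 5 12 7 13 8)| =7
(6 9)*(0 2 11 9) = [2, 1, 11, 3, 4, 5, 0, 7, 8, 6, 10, 9] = (0 2 11 9 6)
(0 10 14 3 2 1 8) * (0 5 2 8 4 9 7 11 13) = (0 10 14 3 8 5 2 1 4 9 7 11 13) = [10, 4, 1, 8, 9, 2, 6, 11, 5, 7, 14, 13, 12, 0, 3]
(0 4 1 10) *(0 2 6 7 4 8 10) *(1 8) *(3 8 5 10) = (0 1)(2 6 7 4 5 10)(3 8) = [1, 0, 6, 8, 5, 10, 7, 4, 3, 9, 2]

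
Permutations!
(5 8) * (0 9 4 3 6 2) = (0 9 4 3 6 2)(5 8) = [9, 1, 0, 6, 3, 8, 2, 7, 5, 4]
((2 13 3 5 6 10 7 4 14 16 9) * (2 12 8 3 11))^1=(2 13 11)(3 5 6 10 7 4 14 16 9 12 8)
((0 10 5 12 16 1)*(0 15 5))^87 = (0 10)(1 5 16 15 12)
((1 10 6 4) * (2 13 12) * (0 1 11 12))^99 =((0 1 10 6 4 11 12 2 13))^99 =(13)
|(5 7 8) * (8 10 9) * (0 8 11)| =|(0 8 5 7 10 9 11)| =7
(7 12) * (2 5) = [0, 1, 5, 3, 4, 2, 6, 12, 8, 9, 10, 11, 7] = (2 5)(7 12)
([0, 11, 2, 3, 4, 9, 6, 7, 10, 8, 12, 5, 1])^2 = (1 5 8 12 11 9 10)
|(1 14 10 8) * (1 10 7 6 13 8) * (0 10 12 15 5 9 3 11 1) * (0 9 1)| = |(0 10 9 3 11)(1 14 7 6 13 8 12 15 5)| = 45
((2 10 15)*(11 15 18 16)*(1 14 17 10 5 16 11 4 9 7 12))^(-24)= ((1 14 17 10 18 11 15 2 5 16 4 9 7 12))^(-24)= (1 18 5 7 17 15 4)(2 9 14 11 16 12 10)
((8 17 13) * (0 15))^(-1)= ((0 15)(8 17 13))^(-1)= (0 15)(8 13 17)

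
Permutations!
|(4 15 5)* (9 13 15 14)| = 6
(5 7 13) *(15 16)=(5 7 13)(15 16)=[0, 1, 2, 3, 4, 7, 6, 13, 8, 9, 10, 11, 12, 5, 14, 16, 15]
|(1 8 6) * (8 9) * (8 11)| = |(1 9 11 8 6)| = 5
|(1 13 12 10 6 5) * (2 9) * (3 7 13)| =|(1 3 7 13 12 10 6 5)(2 9)| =8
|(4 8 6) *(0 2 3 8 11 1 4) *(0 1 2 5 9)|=21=|(0 5 9)(1 4 11 2 3 8 6)|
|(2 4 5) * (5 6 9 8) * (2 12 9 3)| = |(2 4 6 3)(5 12 9 8)| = 4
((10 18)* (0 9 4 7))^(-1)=(0 7 4 9)(10 18)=((0 9 4 7)(10 18))^(-1)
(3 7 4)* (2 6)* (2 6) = (3 7 4) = [0, 1, 2, 7, 3, 5, 6, 4]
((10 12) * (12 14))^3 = (14)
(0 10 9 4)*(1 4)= (0 10 9 1 4)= [10, 4, 2, 3, 0, 5, 6, 7, 8, 1, 9]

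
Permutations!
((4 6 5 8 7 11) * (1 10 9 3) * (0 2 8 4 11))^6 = (11)(0 8)(1 9)(2 7)(3 10)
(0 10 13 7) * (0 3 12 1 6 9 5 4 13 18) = [10, 6, 2, 12, 13, 4, 9, 3, 8, 5, 18, 11, 1, 7, 14, 15, 16, 17, 0] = (0 10 18)(1 6 9 5 4 13 7 3 12)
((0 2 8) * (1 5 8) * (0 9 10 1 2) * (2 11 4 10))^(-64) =((1 5 8 9 2 11 4 10))^(-64) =(11)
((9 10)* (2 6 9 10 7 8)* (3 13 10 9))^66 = ((2 6 3 13 10 9 7 8))^66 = (2 3 10 7)(6 13 9 8)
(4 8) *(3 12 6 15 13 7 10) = [0, 1, 2, 12, 8, 5, 15, 10, 4, 9, 3, 11, 6, 7, 14, 13] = (3 12 6 15 13 7 10)(4 8)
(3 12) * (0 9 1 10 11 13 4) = (0 9 1 10 11 13 4)(3 12) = [9, 10, 2, 12, 0, 5, 6, 7, 8, 1, 11, 13, 3, 4]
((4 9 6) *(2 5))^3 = (9)(2 5)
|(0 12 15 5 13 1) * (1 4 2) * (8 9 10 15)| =|(0 12 8 9 10 15 5 13 4 2 1)| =11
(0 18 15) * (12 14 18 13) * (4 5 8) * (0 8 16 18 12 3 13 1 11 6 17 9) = (0 1 11 6 17 9)(3 13)(4 5 16 18 15 8)(12 14) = [1, 11, 2, 13, 5, 16, 17, 7, 4, 0, 10, 6, 14, 3, 12, 8, 18, 9, 15]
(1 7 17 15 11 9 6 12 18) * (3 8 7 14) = [0, 14, 2, 8, 4, 5, 12, 17, 7, 6, 10, 9, 18, 13, 3, 11, 16, 15, 1] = (1 14 3 8 7 17 15 11 9 6 12 18)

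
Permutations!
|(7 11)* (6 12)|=2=|(6 12)(7 11)|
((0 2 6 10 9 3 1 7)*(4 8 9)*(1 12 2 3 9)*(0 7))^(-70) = (0 12 6 4 1 3 2 10 8)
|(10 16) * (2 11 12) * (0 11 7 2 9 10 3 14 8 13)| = |(0 11 12 9 10 16 3 14 8 13)(2 7)| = 10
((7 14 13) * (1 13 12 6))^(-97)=((1 13 7 14 12 6))^(-97)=(1 6 12 14 7 13)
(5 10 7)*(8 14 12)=[0, 1, 2, 3, 4, 10, 6, 5, 14, 9, 7, 11, 8, 13, 12]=(5 10 7)(8 14 12)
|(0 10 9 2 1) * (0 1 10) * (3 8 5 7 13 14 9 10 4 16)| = 10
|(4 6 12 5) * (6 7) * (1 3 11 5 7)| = 15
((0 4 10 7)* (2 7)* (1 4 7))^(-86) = ((0 7)(1 4 10 2))^(-86) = (1 10)(2 4)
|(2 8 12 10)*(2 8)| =3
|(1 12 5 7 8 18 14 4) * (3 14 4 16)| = |(1 12 5 7 8 18 4)(3 14 16)| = 21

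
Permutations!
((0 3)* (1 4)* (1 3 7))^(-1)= ((0 7 1 4 3))^(-1)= (0 3 4 1 7)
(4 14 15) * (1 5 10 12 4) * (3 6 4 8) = (1 5 10 12 8 3 6 4 14 15) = [0, 5, 2, 6, 14, 10, 4, 7, 3, 9, 12, 11, 8, 13, 15, 1]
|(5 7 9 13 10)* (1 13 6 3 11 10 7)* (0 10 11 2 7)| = 5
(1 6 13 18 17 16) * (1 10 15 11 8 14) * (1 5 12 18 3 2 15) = (1 6 13 3 2 15 11 8 14 5 12 18 17 16 10) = [0, 6, 15, 2, 4, 12, 13, 7, 14, 9, 1, 8, 18, 3, 5, 11, 10, 16, 17]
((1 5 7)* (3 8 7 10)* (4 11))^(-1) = ((1 5 10 3 8 7)(4 11))^(-1) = (1 7 8 3 10 5)(4 11)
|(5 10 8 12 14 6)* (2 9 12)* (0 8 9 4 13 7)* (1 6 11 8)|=14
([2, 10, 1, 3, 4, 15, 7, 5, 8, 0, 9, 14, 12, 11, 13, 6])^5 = (5 15 6 7)(11 13 14)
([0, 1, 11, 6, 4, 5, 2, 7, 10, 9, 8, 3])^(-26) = [0, 1, 3, 2, 4, 5, 11, 7, 8, 9, 10, 6]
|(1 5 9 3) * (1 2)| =|(1 5 9 3 2)| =5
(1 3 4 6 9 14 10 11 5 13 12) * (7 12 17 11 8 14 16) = (1 3 4 6 9 16 7 12)(5 13 17 11)(8 14 10) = [0, 3, 2, 4, 6, 13, 9, 12, 14, 16, 8, 5, 1, 17, 10, 15, 7, 11]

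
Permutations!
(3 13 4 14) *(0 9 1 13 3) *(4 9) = (0 4 14)(1 13 9) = [4, 13, 2, 3, 14, 5, 6, 7, 8, 1, 10, 11, 12, 9, 0]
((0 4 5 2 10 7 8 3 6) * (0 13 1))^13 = ((0 4 5 2 10 7 8 3 6 13 1))^13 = (0 5 10 8 6 1 4 2 7 3 13)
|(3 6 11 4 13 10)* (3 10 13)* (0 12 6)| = 6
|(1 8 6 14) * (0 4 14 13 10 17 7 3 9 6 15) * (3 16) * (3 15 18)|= 15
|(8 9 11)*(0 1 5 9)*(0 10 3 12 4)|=|(0 1 5 9 11 8 10 3 12 4)|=10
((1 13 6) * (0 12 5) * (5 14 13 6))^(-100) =(14)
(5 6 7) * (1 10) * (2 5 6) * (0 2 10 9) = (0 2 5 10 1 9)(6 7) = [2, 9, 5, 3, 4, 10, 7, 6, 8, 0, 1]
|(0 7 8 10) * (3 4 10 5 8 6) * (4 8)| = |(0 7 6 3 8 5 4 10)| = 8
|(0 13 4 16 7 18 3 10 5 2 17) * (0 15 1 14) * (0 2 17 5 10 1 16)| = 30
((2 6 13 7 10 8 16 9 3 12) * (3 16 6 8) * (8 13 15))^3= (2 10)(3 13)(7 12)(9 16)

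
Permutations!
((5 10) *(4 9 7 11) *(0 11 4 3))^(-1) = ((0 11 3)(4 9 7)(5 10))^(-1) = (0 3 11)(4 7 9)(5 10)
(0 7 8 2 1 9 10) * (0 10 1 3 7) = [0, 9, 3, 7, 4, 5, 6, 8, 2, 1, 10] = (10)(1 9)(2 3 7 8)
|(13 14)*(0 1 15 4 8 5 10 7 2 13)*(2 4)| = 30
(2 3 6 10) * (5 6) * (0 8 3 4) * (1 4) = (0 8 3 5 6 10 2 1 4) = [8, 4, 1, 5, 0, 6, 10, 7, 3, 9, 2]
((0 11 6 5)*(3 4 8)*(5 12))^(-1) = (0 5 12 6 11)(3 8 4)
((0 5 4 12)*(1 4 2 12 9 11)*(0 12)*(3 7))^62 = ((12)(0 5 2)(1 4 9 11)(3 7))^62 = (12)(0 2 5)(1 9)(4 11)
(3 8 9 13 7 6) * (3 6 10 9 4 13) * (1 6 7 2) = [0, 6, 1, 8, 13, 5, 7, 10, 4, 3, 9, 11, 12, 2] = (1 6 7 10 9 3 8 4 13 2)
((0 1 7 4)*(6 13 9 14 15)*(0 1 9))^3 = (0 15)(6 9)(13 14)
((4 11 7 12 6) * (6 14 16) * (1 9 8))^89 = (1 8 9)(4 16 12 11 6 14 7) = ((1 9 8)(4 11 7 12 14 16 6))^89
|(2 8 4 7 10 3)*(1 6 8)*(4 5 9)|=10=|(1 6 8 5 9 4 7 10 3 2)|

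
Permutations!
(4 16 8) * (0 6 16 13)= [6, 1, 2, 3, 13, 5, 16, 7, 4, 9, 10, 11, 12, 0, 14, 15, 8]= (0 6 16 8 4 13)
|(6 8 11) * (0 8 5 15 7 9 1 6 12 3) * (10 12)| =6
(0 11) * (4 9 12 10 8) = (0 11)(4 9 12 10 8) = [11, 1, 2, 3, 9, 5, 6, 7, 4, 12, 8, 0, 10]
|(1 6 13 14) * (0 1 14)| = |(14)(0 1 6 13)| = 4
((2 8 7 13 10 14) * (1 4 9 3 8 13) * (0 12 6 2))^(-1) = (0 14 10 13 2 6 12)(1 7 8 3 9 4)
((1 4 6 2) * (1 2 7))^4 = ((1 4 6 7))^4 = (7)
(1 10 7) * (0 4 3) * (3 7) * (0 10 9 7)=(0 4)(1 9 7)(3 10)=[4, 9, 2, 10, 0, 5, 6, 1, 8, 7, 3]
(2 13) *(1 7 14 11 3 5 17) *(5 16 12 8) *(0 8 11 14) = [8, 7, 13, 16, 4, 17, 6, 0, 5, 9, 10, 3, 11, 2, 14, 15, 12, 1] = (0 8 5 17 1 7)(2 13)(3 16 12 11)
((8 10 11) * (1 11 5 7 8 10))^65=((1 11 10 5 7 8))^65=(1 8 7 5 10 11)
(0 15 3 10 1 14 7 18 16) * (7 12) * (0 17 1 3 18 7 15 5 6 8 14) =[5, 0, 2, 10, 4, 6, 8, 7, 14, 9, 3, 11, 15, 13, 12, 18, 17, 1, 16] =(0 5 6 8 14 12 15 18 16 17 1)(3 10)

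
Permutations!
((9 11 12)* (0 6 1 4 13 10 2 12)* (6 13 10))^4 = ((0 13 6 1 4 10 2 12 9 11))^4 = (0 4 9 6 2)(1 12 13 10 11)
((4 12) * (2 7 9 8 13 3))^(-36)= (13)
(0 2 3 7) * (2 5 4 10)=[5, 1, 3, 7, 10, 4, 6, 0, 8, 9, 2]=(0 5 4 10 2 3 7)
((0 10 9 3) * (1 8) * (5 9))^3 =((0 10 5 9 3)(1 8))^3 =(0 9 10 3 5)(1 8)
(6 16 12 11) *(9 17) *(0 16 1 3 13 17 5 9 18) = (0 16 12 11 6 1 3 13 17 18)(5 9) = [16, 3, 2, 13, 4, 9, 1, 7, 8, 5, 10, 6, 11, 17, 14, 15, 12, 18, 0]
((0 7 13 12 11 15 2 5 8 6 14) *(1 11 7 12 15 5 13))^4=((0 12 7 1 11 5 8 6 14)(2 13 15))^4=(0 11 14 1 6 7 8 12 5)(2 13 15)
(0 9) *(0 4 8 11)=(0 9 4 8 11)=[9, 1, 2, 3, 8, 5, 6, 7, 11, 4, 10, 0]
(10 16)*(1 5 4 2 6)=(1 5 4 2 6)(10 16)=[0, 5, 6, 3, 2, 4, 1, 7, 8, 9, 16, 11, 12, 13, 14, 15, 10]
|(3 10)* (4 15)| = 2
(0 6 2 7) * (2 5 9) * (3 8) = [6, 1, 7, 8, 4, 9, 5, 0, 3, 2] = (0 6 5 9 2 7)(3 8)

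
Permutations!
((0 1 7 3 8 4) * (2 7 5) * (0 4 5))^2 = (2 3 5 7 8)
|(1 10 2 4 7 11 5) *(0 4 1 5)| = |(0 4 7 11)(1 10 2)| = 12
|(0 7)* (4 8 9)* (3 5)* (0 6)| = 6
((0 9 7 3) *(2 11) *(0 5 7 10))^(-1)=(0 10 9)(2 11)(3 7 5)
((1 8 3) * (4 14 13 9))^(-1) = ((1 8 3)(4 14 13 9))^(-1) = (1 3 8)(4 9 13 14)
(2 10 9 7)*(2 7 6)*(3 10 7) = [0, 1, 7, 10, 4, 5, 2, 3, 8, 6, 9] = (2 7 3 10 9 6)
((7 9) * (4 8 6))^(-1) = (4 6 8)(7 9)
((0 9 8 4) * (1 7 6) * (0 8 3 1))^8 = (0 3 7)(1 6 9)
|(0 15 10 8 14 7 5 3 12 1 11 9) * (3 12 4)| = 22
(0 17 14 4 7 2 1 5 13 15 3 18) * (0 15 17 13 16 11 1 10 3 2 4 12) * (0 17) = (0 13)(1 5 16 11)(2 10 3 18 15)(4 7)(12 17 14) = [13, 5, 10, 18, 7, 16, 6, 4, 8, 9, 3, 1, 17, 0, 12, 2, 11, 14, 15]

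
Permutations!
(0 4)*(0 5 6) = (0 4 5 6) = [4, 1, 2, 3, 5, 6, 0]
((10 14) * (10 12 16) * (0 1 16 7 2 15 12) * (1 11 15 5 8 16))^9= (0 10 8 2 12 11 14 16 5 7 15)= ((0 11 15 12 7 2 5 8 16 10 14))^9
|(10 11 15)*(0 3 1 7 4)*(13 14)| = |(0 3 1 7 4)(10 11 15)(13 14)| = 30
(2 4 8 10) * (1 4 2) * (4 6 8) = (1 6 8 10) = [0, 6, 2, 3, 4, 5, 8, 7, 10, 9, 1]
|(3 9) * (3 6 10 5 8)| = 6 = |(3 9 6 10 5 8)|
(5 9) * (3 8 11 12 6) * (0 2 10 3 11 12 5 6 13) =(0 2 10 3 8 12 13)(5 9 6 11) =[2, 1, 10, 8, 4, 9, 11, 7, 12, 6, 3, 5, 13, 0]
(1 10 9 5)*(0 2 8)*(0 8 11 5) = (0 2 11 5 1 10 9) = [2, 10, 11, 3, 4, 1, 6, 7, 8, 0, 9, 5]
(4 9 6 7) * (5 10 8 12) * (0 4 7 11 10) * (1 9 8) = (0 4 8 12 5)(1 9 6 11 10) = [4, 9, 2, 3, 8, 0, 11, 7, 12, 6, 1, 10, 5]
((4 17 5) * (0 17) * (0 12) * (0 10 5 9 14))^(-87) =((0 17 9 14)(4 12 10 5))^(-87) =(0 17 9 14)(4 12 10 5)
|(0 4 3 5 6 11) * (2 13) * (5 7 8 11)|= 6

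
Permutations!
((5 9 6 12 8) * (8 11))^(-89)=(5 9 6 12 11 8)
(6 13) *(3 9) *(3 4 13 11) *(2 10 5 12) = (2 10 5 12)(3 9 4 13 6 11) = [0, 1, 10, 9, 13, 12, 11, 7, 8, 4, 5, 3, 2, 6]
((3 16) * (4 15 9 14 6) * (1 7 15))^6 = ((1 7 15 9 14 6 4)(3 16))^6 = (16)(1 4 6 14 9 15 7)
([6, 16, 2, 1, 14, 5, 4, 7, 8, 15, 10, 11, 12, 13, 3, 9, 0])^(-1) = [16, 3, 2, 14, 6, 5, 0, 7, 8, 15, 10, 11, 12, 13, 4, 9, 1]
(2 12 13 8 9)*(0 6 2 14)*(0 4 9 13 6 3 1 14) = [3, 14, 12, 1, 9, 5, 2, 7, 13, 0, 10, 11, 6, 8, 4] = (0 3 1 14 4 9)(2 12 6)(8 13)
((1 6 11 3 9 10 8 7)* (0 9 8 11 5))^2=((0 9 10 11 3 8 7 1 6 5))^2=(0 10 3 7 6)(1 5 9 11 8)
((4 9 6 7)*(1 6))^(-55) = (9)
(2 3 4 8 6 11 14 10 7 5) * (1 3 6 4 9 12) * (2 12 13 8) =[0, 3, 6, 9, 2, 12, 11, 5, 4, 13, 7, 14, 1, 8, 10] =(1 3 9 13 8 4 2 6 11 14 10 7 5 12)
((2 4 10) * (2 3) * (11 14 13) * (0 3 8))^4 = (0 10 2)(3 8 4)(11 14 13)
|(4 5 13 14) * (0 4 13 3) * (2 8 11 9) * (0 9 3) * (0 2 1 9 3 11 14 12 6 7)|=|(0 4 5 2 8 14 13 12 6 7)(1 9)|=10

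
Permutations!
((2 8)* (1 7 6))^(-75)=(2 8)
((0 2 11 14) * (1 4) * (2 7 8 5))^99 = (0 7 8 5 2 11 14)(1 4)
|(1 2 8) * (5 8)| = 4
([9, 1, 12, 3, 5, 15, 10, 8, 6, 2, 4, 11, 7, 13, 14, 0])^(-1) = (0 15 5 4 10 6 8 7 12 2 9)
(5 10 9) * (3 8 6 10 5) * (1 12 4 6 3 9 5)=(1 12 4 6 10 5)(3 8)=[0, 12, 2, 8, 6, 1, 10, 7, 3, 9, 5, 11, 4]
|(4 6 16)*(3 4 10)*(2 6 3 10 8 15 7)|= 6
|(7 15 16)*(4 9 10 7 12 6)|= |(4 9 10 7 15 16 12 6)|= 8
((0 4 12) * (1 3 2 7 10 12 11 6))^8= (0 10 2 1 11)(3 6 4 12 7)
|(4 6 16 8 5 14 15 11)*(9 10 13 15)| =11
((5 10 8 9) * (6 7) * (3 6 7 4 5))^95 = (3 10 6 8 4 9 5)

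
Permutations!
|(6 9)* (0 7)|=|(0 7)(6 9)|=2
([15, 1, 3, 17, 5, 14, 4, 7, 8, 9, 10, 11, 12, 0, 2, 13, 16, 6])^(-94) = (0 13 15)(2 4 3 5 17 14 6)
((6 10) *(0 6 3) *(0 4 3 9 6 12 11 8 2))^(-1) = (0 2 8 11 12)(3 4)(6 9 10)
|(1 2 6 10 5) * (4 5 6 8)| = 10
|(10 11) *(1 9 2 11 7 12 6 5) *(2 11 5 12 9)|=|(1 2 5)(6 12)(7 9 11 10)|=12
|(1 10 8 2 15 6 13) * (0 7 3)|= 21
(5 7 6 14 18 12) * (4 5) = (4 5 7 6 14 18 12) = [0, 1, 2, 3, 5, 7, 14, 6, 8, 9, 10, 11, 4, 13, 18, 15, 16, 17, 12]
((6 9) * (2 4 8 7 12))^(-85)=((2 4 8 7 12)(6 9))^(-85)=(12)(6 9)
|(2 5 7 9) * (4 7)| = 5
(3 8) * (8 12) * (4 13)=(3 12 8)(4 13)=[0, 1, 2, 12, 13, 5, 6, 7, 3, 9, 10, 11, 8, 4]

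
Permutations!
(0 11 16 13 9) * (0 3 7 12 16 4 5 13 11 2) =[2, 1, 0, 7, 5, 13, 6, 12, 8, 3, 10, 4, 16, 9, 14, 15, 11] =(0 2)(3 7 12 16 11 4 5 13 9)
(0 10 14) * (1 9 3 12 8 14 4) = (0 10 4 1 9 3 12 8 14) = [10, 9, 2, 12, 1, 5, 6, 7, 14, 3, 4, 11, 8, 13, 0]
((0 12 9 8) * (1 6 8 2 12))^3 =(12)(0 8 6 1) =((0 1 6 8)(2 12 9))^3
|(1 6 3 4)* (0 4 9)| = |(0 4 1 6 3 9)| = 6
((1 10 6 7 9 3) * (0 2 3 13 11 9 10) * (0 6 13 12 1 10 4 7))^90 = (13)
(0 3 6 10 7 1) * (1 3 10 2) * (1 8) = (0 10 7 3 6 2 8 1) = [10, 0, 8, 6, 4, 5, 2, 3, 1, 9, 7]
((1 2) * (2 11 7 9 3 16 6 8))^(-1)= ((1 11 7 9 3 16 6 8 2))^(-1)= (1 2 8 6 16 3 9 7 11)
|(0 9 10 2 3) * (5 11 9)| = 7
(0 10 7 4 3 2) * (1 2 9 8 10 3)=[3, 2, 0, 9, 1, 5, 6, 4, 10, 8, 7]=(0 3 9 8 10 7 4 1 2)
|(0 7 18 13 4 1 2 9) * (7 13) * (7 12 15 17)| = 30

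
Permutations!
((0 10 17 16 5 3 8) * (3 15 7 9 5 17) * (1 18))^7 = ((0 10 3 8)(1 18)(5 15 7 9)(16 17))^7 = (0 8 3 10)(1 18)(5 9 7 15)(16 17)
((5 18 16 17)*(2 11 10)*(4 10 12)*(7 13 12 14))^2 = (2 14 13 4)(5 16)(7 12 10 11)(17 18)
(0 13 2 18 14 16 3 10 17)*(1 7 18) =(0 13 2 1 7 18 14 16 3 10 17) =[13, 7, 1, 10, 4, 5, 6, 18, 8, 9, 17, 11, 12, 2, 16, 15, 3, 0, 14]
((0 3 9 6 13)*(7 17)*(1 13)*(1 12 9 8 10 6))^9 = (7 17)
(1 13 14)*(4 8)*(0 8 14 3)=(0 8 4 14 1 13 3)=[8, 13, 2, 0, 14, 5, 6, 7, 4, 9, 10, 11, 12, 3, 1]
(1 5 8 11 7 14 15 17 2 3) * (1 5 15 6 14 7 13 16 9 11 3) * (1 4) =[0, 15, 4, 5, 1, 8, 14, 7, 3, 11, 10, 13, 12, 16, 6, 17, 9, 2] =(1 15 17 2 4)(3 5 8)(6 14)(9 11 13 16)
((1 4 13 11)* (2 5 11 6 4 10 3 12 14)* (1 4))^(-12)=(1 6 13 4 11 5 2 14 12 3 10)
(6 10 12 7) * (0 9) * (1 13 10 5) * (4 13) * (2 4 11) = (0 9)(1 11 2 4 13 10 12 7 6 5) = [9, 11, 4, 3, 13, 1, 5, 6, 8, 0, 12, 2, 7, 10]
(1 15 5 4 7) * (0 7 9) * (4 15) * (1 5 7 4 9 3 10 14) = (0 4 3 10 14 1 9)(5 15 7) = [4, 9, 2, 10, 3, 15, 6, 5, 8, 0, 14, 11, 12, 13, 1, 7]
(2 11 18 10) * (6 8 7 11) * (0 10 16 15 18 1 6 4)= [10, 6, 4, 3, 0, 5, 8, 11, 7, 9, 2, 1, 12, 13, 14, 18, 15, 17, 16]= (0 10 2 4)(1 6 8 7 11)(15 18 16)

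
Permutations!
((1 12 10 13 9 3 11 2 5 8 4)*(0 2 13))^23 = ((0 2 5 8 4 1 12 10)(3 11 13 9))^23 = (0 10 12 1 4 8 5 2)(3 9 13 11)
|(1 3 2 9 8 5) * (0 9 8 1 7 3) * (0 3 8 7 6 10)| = 10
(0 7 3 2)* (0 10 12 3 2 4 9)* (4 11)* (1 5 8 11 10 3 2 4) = (0 7 4 9)(1 5 8 11)(2 3 10 12) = [7, 5, 3, 10, 9, 8, 6, 4, 11, 0, 12, 1, 2]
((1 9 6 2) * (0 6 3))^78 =(9)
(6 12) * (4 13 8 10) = [0, 1, 2, 3, 13, 5, 12, 7, 10, 9, 4, 11, 6, 8] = (4 13 8 10)(6 12)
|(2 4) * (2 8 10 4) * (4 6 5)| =5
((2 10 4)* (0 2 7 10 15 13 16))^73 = (0 13 2 16 15)(4 7 10)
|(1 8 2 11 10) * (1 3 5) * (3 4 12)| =9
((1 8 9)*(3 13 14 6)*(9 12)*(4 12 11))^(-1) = ((1 8 11 4 12 9)(3 13 14 6))^(-1) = (1 9 12 4 11 8)(3 6 14 13)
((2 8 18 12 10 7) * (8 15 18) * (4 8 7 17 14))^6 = (2 14 18 8 10)(4 12 7 17 15)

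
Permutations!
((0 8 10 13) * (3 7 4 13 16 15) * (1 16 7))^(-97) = ((0 8 10 7 4 13)(1 16 15 3))^(-97) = (0 13 4 7 10 8)(1 3 15 16)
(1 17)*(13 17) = (1 13 17) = [0, 13, 2, 3, 4, 5, 6, 7, 8, 9, 10, 11, 12, 17, 14, 15, 16, 1]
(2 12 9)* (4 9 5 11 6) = [0, 1, 12, 3, 9, 11, 4, 7, 8, 2, 10, 6, 5] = (2 12 5 11 6 4 9)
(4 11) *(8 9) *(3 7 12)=(3 7 12)(4 11)(8 9)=[0, 1, 2, 7, 11, 5, 6, 12, 9, 8, 10, 4, 3]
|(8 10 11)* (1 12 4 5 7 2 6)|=21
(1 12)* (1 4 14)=(1 12 4 14)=[0, 12, 2, 3, 14, 5, 6, 7, 8, 9, 10, 11, 4, 13, 1]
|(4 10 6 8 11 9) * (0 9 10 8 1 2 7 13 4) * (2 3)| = |(0 9)(1 3 2 7 13 4 8 11 10 6)| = 10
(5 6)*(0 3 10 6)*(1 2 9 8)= (0 3 10 6 5)(1 2 9 8)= [3, 2, 9, 10, 4, 0, 5, 7, 1, 8, 6]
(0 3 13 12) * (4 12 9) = [3, 1, 2, 13, 12, 5, 6, 7, 8, 4, 10, 11, 0, 9] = (0 3 13 9 4 12)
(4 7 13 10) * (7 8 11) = (4 8 11 7 13 10) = [0, 1, 2, 3, 8, 5, 6, 13, 11, 9, 4, 7, 12, 10]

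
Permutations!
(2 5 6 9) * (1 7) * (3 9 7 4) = [0, 4, 5, 9, 3, 6, 7, 1, 8, 2] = (1 4 3 9 2 5 6 7)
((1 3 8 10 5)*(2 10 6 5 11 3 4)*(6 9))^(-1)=((1 4 2 10 11 3 8 9 6 5))^(-1)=(1 5 6 9 8 3 11 10 2 4)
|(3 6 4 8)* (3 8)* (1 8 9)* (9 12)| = 12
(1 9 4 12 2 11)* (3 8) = (1 9 4 12 2 11)(3 8) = [0, 9, 11, 8, 12, 5, 6, 7, 3, 4, 10, 1, 2]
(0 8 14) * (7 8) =(0 7 8 14) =[7, 1, 2, 3, 4, 5, 6, 8, 14, 9, 10, 11, 12, 13, 0]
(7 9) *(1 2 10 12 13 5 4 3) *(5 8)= (1 2 10 12 13 8 5 4 3)(7 9)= [0, 2, 10, 1, 3, 4, 6, 9, 5, 7, 12, 11, 13, 8]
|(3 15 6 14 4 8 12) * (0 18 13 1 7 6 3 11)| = |(0 18 13 1 7 6 14 4 8 12 11)(3 15)| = 22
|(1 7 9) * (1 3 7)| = 3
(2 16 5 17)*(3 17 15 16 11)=(2 11 3 17)(5 15 16)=[0, 1, 11, 17, 4, 15, 6, 7, 8, 9, 10, 3, 12, 13, 14, 16, 5, 2]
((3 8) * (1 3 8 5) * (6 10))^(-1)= (1 5 3)(6 10)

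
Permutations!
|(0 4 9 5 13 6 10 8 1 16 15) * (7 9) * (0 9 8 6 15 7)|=4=|(0 4)(1 16 7 8)(5 13 15 9)(6 10)|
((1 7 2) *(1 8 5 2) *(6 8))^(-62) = (2 8)(5 6)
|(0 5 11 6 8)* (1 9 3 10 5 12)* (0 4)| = 11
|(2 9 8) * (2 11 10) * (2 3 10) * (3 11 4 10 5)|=|(2 9 8 4 10 11)(3 5)|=6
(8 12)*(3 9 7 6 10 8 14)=[0, 1, 2, 9, 4, 5, 10, 6, 12, 7, 8, 11, 14, 13, 3]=(3 9 7 6 10 8 12 14)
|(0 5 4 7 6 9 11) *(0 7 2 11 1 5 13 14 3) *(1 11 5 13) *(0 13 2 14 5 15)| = 20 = |(0 1 2 15)(3 13 5 4 14)(6 9 11 7)|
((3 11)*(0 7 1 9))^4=(11)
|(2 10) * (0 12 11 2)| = |(0 12 11 2 10)| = 5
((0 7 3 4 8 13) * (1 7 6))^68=((0 6 1 7 3 4 8 13))^68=(0 3)(1 8)(4 6)(7 13)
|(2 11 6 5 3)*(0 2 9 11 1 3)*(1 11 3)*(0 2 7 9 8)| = |(0 7 9 3 8)(2 11 6 5)| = 20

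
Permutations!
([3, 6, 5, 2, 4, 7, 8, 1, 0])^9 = (0 3 2 5 7 1 6 8)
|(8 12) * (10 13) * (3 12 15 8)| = |(3 12)(8 15)(10 13)| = 2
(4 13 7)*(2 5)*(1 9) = (1 9)(2 5)(4 13 7) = [0, 9, 5, 3, 13, 2, 6, 4, 8, 1, 10, 11, 12, 7]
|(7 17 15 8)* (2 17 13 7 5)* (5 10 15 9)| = |(2 17 9 5)(7 13)(8 10 15)| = 12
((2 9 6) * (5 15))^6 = ((2 9 6)(5 15))^6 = (15)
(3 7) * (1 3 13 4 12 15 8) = (1 3 7 13 4 12 15 8) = [0, 3, 2, 7, 12, 5, 6, 13, 1, 9, 10, 11, 15, 4, 14, 8]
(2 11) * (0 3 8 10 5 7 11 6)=[3, 1, 6, 8, 4, 7, 0, 11, 10, 9, 5, 2]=(0 3 8 10 5 7 11 2 6)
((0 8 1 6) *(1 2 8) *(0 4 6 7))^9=(2 8)(4 6)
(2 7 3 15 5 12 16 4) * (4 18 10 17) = [0, 1, 7, 15, 2, 12, 6, 3, 8, 9, 17, 11, 16, 13, 14, 5, 18, 4, 10] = (2 7 3 15 5 12 16 18 10 17 4)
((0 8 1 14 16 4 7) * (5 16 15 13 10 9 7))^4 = (0 15 7 14 9 1 10 8 13)(4 5 16)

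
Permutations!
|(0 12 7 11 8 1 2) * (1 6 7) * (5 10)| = |(0 12 1 2)(5 10)(6 7 11 8)| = 4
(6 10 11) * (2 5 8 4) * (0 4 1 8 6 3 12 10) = (0 4 2 5 6)(1 8)(3 12 10 11) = [4, 8, 5, 12, 2, 6, 0, 7, 1, 9, 11, 3, 10]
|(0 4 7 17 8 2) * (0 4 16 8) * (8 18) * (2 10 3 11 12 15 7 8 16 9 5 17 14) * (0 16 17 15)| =39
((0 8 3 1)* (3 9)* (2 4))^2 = ((0 8 9 3 1)(2 4))^2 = (0 9 1 8 3)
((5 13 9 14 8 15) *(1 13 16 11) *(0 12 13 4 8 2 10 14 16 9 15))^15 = ((0 12 13 15 5 9 16 11 1 4 8)(2 10 14))^15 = (0 5 1 12 9 4 13 16 8 15 11)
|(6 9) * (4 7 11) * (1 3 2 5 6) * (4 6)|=9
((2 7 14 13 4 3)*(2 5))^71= ((2 7 14 13 4 3 5))^71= (2 7 14 13 4 3 5)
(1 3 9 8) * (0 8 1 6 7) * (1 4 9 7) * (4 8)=[4, 3, 2, 7, 9, 5, 1, 0, 6, 8]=(0 4 9 8 6 1 3 7)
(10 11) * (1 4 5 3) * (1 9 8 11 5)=(1 4)(3 9 8 11 10 5)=[0, 4, 2, 9, 1, 3, 6, 7, 11, 8, 5, 10]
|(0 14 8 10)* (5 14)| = 5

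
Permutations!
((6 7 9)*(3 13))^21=(3 13)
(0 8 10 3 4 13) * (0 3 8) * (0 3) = (0 3 4 13)(8 10) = [3, 1, 2, 4, 13, 5, 6, 7, 10, 9, 8, 11, 12, 0]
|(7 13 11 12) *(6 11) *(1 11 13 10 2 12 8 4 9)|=|(1 11 8 4 9)(2 12 7 10)(6 13)|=20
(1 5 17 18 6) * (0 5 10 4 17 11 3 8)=[5, 10, 2, 8, 17, 11, 1, 7, 0, 9, 4, 3, 12, 13, 14, 15, 16, 18, 6]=(0 5 11 3 8)(1 10 4 17 18 6)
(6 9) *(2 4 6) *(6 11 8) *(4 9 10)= [0, 1, 9, 3, 11, 5, 10, 7, 6, 2, 4, 8]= (2 9)(4 11 8 6 10)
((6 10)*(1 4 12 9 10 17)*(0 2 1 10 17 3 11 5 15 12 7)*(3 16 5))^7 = ((0 2 1 4 7)(3 11)(5 15 12 9 17 10 6 16))^7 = (0 1 7 2 4)(3 11)(5 16 6 10 17 9 12 15)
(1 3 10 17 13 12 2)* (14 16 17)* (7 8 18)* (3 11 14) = (1 11 14 16 17 13 12 2)(3 10)(7 8 18) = [0, 11, 1, 10, 4, 5, 6, 8, 18, 9, 3, 14, 2, 12, 16, 15, 17, 13, 7]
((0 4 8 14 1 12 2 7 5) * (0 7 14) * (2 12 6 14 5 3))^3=(14)(2 3 7 5)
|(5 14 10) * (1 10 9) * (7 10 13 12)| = |(1 13 12 7 10 5 14 9)| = 8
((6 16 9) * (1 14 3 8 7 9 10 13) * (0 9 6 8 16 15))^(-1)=((0 9 8 7 6 15)(1 14 3 16 10 13))^(-1)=(0 15 6 7 8 9)(1 13 10 16 3 14)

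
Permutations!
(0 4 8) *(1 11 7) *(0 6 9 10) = (0 4 8 6 9 10)(1 11 7) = [4, 11, 2, 3, 8, 5, 9, 1, 6, 10, 0, 7]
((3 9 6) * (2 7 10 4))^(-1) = (2 4 10 7)(3 6 9)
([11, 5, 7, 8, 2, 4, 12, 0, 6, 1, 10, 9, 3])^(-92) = (12)(0 5)(1 7)(2 9)(4 11)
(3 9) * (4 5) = (3 9)(4 5) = [0, 1, 2, 9, 5, 4, 6, 7, 8, 3]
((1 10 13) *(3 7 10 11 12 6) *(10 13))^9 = (1 12 3 13 11 6 7)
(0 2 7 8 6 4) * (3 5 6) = (0 2 7 8 3 5 6 4) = [2, 1, 7, 5, 0, 6, 4, 8, 3]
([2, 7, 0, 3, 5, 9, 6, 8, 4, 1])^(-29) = (0 2)(1 7 8 4 5 9)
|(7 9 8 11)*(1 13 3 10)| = 4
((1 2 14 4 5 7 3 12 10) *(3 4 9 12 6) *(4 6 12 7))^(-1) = (1 10 12 3 6 7 9 14 2)(4 5) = ((1 2 14 9 7 6 3 12 10)(4 5))^(-1)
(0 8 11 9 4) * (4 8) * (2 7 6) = (0 4)(2 7 6)(8 11 9) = [4, 1, 7, 3, 0, 5, 2, 6, 11, 8, 10, 9]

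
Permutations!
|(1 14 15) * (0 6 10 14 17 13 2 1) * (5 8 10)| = 28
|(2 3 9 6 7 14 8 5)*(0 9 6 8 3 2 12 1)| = 12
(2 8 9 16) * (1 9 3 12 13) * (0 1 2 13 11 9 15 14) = (0 1 15 14)(2 8 3 12 11 9 16 13) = [1, 15, 8, 12, 4, 5, 6, 7, 3, 16, 10, 9, 11, 2, 0, 14, 13]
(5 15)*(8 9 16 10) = (5 15)(8 9 16 10) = [0, 1, 2, 3, 4, 15, 6, 7, 9, 16, 8, 11, 12, 13, 14, 5, 10]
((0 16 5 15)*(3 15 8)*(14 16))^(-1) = ((0 14 16 5 8 3 15))^(-1) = (0 15 3 8 5 16 14)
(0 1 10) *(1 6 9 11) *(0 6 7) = (0 7)(1 10 6 9 11) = [7, 10, 2, 3, 4, 5, 9, 0, 8, 11, 6, 1]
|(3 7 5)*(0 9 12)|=|(0 9 12)(3 7 5)|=3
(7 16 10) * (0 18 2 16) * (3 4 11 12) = (0 18 2 16 10 7)(3 4 11 12) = [18, 1, 16, 4, 11, 5, 6, 0, 8, 9, 7, 12, 3, 13, 14, 15, 10, 17, 2]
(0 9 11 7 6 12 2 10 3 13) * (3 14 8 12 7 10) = (0 9 11 10 14 8 12 2 3 13)(6 7) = [9, 1, 3, 13, 4, 5, 7, 6, 12, 11, 14, 10, 2, 0, 8]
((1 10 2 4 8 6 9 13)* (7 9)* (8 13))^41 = ((1 10 2 4 13)(6 7 9 8))^41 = (1 10 2 4 13)(6 7 9 8)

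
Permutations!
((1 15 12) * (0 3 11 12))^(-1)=((0 3 11 12 1 15))^(-1)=(0 15 1 12 11 3)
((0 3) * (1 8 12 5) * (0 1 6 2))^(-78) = ((0 3 1 8 12 5 6 2))^(-78) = (0 1 12 6)(2 3 8 5)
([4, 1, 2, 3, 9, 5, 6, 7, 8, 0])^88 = [4, 1, 2, 3, 9, 5, 6, 7, 8, 0]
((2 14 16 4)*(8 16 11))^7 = ((2 14 11 8 16 4))^7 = (2 14 11 8 16 4)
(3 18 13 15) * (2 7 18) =(2 7 18 13 15 3) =[0, 1, 7, 2, 4, 5, 6, 18, 8, 9, 10, 11, 12, 15, 14, 3, 16, 17, 13]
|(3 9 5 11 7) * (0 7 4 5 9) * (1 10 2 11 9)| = 21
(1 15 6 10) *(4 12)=(1 15 6 10)(4 12)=[0, 15, 2, 3, 12, 5, 10, 7, 8, 9, 1, 11, 4, 13, 14, 6]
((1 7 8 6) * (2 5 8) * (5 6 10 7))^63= (10)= ((1 5 8 10 7 2 6))^63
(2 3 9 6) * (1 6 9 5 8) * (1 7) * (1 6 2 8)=[0, 2, 3, 5, 4, 1, 8, 6, 7, 9]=(9)(1 2 3 5)(6 8 7)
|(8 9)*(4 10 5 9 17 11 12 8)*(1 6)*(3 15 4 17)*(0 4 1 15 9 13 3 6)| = |(0 4 10 5 13 3 9 17 11 12 8 6 15 1)| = 14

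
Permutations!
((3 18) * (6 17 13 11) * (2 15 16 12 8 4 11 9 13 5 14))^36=(18)(2 12 11 5 15 8 6 14 16 4 17)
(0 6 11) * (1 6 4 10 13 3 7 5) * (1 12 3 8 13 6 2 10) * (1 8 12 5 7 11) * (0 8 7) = (0 4 7)(1 2 10 6)(3 11 8 13 12) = [4, 2, 10, 11, 7, 5, 1, 0, 13, 9, 6, 8, 3, 12]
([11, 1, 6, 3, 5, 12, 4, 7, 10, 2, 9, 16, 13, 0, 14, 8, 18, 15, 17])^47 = [16, 1, 4, 3, 12, 13, 5, 7, 9, 6, 2, 18, 0, 11, 14, 10, 17, 8, 15]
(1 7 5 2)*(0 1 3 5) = (0 1 7)(2 3 5) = [1, 7, 3, 5, 4, 2, 6, 0]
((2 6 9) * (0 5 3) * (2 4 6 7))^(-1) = (0 3 5)(2 7)(4 9 6)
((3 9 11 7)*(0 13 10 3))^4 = ((0 13 10 3 9 11 7))^4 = (0 9 13 11 10 7 3)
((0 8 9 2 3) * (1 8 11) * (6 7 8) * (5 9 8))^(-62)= (0 11 1 6 7 5 9 2 3)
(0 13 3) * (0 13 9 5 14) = [9, 1, 2, 13, 4, 14, 6, 7, 8, 5, 10, 11, 12, 3, 0] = (0 9 5 14)(3 13)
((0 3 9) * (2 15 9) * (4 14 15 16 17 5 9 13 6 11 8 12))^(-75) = ((0 3 2 16 17 5 9)(4 14 15 13 6 11 8 12))^(-75) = (0 2 17 9 3 16 5)(4 11 15 12 6 14 8 13)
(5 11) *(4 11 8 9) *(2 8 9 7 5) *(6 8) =[0, 1, 6, 3, 11, 9, 8, 5, 7, 4, 10, 2] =(2 6 8 7 5 9 4 11)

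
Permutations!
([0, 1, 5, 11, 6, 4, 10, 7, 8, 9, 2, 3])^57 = (2 4 10 5 6)(3 11)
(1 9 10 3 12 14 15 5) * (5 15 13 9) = (15)(1 5)(3 12 14 13 9 10) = [0, 5, 2, 12, 4, 1, 6, 7, 8, 10, 3, 11, 14, 9, 13, 15]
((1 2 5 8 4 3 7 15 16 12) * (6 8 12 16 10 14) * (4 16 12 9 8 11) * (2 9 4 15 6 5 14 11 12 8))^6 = (16)(1 3 2 6 5)(4 9 7 14 12)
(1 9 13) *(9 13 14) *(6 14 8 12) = (1 13)(6 14 9 8 12) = [0, 13, 2, 3, 4, 5, 14, 7, 12, 8, 10, 11, 6, 1, 9]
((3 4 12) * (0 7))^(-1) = ((0 7)(3 4 12))^(-1) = (0 7)(3 12 4)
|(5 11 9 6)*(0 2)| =|(0 2)(5 11 9 6)| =4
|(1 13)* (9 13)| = |(1 9 13)| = 3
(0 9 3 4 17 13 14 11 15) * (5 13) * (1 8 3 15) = (0 9 15)(1 8 3 4 17 5 13 14 11) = [9, 8, 2, 4, 17, 13, 6, 7, 3, 15, 10, 1, 12, 14, 11, 0, 16, 5]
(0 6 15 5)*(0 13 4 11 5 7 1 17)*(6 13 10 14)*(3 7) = [13, 17, 2, 7, 11, 10, 15, 1, 8, 9, 14, 5, 12, 4, 6, 3, 16, 0] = (0 13 4 11 5 10 14 6 15 3 7 1 17)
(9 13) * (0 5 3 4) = [5, 1, 2, 4, 0, 3, 6, 7, 8, 13, 10, 11, 12, 9] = (0 5 3 4)(9 13)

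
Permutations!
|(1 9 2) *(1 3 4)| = 5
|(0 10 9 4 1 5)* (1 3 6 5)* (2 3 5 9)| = |(0 10 2 3 6 9 4 5)| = 8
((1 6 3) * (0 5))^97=((0 5)(1 6 3))^97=(0 5)(1 6 3)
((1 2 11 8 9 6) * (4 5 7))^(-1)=(1 6 9 8 11 2)(4 7 5)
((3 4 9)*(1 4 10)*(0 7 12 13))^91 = (0 13 12 7)(1 4 9 3 10)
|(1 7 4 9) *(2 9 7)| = |(1 2 9)(4 7)| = 6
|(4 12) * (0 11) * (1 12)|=6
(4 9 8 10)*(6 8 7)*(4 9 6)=(4 6 8 10 9 7)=[0, 1, 2, 3, 6, 5, 8, 4, 10, 7, 9]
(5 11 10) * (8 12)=(5 11 10)(8 12)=[0, 1, 2, 3, 4, 11, 6, 7, 12, 9, 5, 10, 8]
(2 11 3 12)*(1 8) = (1 8)(2 11 3 12) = [0, 8, 11, 12, 4, 5, 6, 7, 1, 9, 10, 3, 2]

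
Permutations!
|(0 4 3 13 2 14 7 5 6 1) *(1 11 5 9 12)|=30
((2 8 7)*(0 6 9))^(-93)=(9)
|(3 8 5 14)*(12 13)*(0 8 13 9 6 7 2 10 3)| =8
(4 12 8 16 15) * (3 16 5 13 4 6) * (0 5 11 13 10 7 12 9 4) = (0 5 10 7 12 8 11 13)(3 16 15 6)(4 9) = [5, 1, 2, 16, 9, 10, 3, 12, 11, 4, 7, 13, 8, 0, 14, 6, 15]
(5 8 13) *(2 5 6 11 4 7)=(2 5 8 13 6 11 4 7)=[0, 1, 5, 3, 7, 8, 11, 2, 13, 9, 10, 4, 12, 6]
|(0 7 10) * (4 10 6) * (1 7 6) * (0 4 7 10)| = 6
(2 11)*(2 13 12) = (2 11 13 12) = [0, 1, 11, 3, 4, 5, 6, 7, 8, 9, 10, 13, 2, 12]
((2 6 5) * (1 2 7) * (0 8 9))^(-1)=((0 8 9)(1 2 6 5 7))^(-1)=(0 9 8)(1 7 5 6 2)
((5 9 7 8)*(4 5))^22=((4 5 9 7 8))^22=(4 9 8 5 7)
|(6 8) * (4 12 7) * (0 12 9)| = |(0 12 7 4 9)(6 8)| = 10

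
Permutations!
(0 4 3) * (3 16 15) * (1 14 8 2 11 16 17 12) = [4, 14, 11, 0, 17, 5, 6, 7, 2, 9, 10, 16, 1, 13, 8, 3, 15, 12] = (0 4 17 12 1 14 8 2 11 16 15 3)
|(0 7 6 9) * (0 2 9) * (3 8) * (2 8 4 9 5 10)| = |(0 7 6)(2 5 10)(3 4 9 8)| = 12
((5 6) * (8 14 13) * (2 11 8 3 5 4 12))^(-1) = (2 12 4 6 5 3 13 14 8 11)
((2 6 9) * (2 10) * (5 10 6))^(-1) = (2 10 5)(6 9)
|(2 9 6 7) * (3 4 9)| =|(2 3 4 9 6 7)| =6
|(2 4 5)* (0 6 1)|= 3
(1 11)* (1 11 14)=(1 14)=[0, 14, 2, 3, 4, 5, 6, 7, 8, 9, 10, 11, 12, 13, 1]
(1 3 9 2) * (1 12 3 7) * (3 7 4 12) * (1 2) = (1 4 12 7 2 3 9) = [0, 4, 3, 9, 12, 5, 6, 2, 8, 1, 10, 11, 7]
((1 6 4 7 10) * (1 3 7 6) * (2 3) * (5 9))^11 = ((2 3 7 10)(4 6)(5 9))^11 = (2 10 7 3)(4 6)(5 9)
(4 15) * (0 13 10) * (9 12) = (0 13 10)(4 15)(9 12) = [13, 1, 2, 3, 15, 5, 6, 7, 8, 12, 0, 11, 9, 10, 14, 4]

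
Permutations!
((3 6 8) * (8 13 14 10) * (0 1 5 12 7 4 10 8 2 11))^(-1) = ((0 1 5 12 7 4 10 2 11)(3 6 13 14 8))^(-1) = (0 11 2 10 4 7 12 5 1)(3 8 14 13 6)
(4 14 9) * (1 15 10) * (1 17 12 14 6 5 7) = [0, 15, 2, 3, 6, 7, 5, 1, 8, 4, 17, 11, 14, 13, 9, 10, 16, 12] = (1 15 10 17 12 14 9 4 6 5 7)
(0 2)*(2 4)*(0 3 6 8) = [4, 1, 3, 6, 2, 5, 8, 7, 0] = (0 4 2 3 6 8)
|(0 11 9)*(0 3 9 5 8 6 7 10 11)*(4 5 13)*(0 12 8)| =10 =|(0 12 8 6 7 10 11 13 4 5)(3 9)|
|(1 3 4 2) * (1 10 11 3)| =5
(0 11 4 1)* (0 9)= (0 11 4 1 9)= [11, 9, 2, 3, 1, 5, 6, 7, 8, 0, 10, 4]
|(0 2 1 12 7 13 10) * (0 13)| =10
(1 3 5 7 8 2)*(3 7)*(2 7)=(1 2)(3 5)(7 8)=[0, 2, 1, 5, 4, 3, 6, 8, 7]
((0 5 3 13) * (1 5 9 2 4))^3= ((0 9 2 4 1 5 3 13))^3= (0 4 3 9 1 13 2 5)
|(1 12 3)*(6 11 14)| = 3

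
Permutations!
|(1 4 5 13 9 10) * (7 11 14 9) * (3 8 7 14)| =28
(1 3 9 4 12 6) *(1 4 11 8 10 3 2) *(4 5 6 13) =[0, 2, 1, 9, 12, 6, 5, 7, 10, 11, 3, 8, 13, 4] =(1 2)(3 9 11 8 10)(4 12 13)(5 6)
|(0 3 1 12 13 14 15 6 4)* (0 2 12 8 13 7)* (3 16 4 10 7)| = |(0 16 4 2 12 3 1 8 13 14 15 6 10 7)| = 14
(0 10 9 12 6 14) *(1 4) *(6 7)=[10, 4, 2, 3, 1, 5, 14, 6, 8, 12, 9, 11, 7, 13, 0]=(0 10 9 12 7 6 14)(1 4)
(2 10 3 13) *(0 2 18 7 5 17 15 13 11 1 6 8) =(0 2 10 3 11 1 6 8)(5 17 15 13 18 7) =[2, 6, 10, 11, 4, 17, 8, 5, 0, 9, 3, 1, 12, 18, 14, 13, 16, 15, 7]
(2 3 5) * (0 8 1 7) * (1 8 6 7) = [6, 1, 3, 5, 4, 2, 7, 0, 8] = (8)(0 6 7)(2 3 5)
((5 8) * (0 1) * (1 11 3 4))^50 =((0 11 3 4 1)(5 8))^50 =(11)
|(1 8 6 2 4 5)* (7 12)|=|(1 8 6 2 4 5)(7 12)|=6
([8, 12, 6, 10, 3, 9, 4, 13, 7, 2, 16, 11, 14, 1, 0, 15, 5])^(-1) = [14, 13, 9, 4, 6, 16, 2, 8, 0, 5, 3, 11, 1, 7, 12, 15, 10]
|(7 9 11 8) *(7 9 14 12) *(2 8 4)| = |(2 8 9 11 4)(7 14 12)| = 15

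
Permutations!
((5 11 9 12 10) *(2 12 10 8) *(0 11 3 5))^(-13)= ((0 11 9 10)(2 12 8)(3 5))^(-13)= (0 10 9 11)(2 8 12)(3 5)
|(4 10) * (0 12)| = |(0 12)(4 10)| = 2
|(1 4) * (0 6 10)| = |(0 6 10)(1 4)| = 6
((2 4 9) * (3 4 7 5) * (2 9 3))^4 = (9)(2 7 5)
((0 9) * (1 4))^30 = ((0 9)(1 4))^30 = (9)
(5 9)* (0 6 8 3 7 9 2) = (0 6 8 3 7 9 5 2) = [6, 1, 0, 7, 4, 2, 8, 9, 3, 5]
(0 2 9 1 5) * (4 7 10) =(0 2 9 1 5)(4 7 10) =[2, 5, 9, 3, 7, 0, 6, 10, 8, 1, 4]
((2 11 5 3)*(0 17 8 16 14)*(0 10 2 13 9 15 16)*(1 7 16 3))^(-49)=((0 17 8)(1 7 16 14 10 2 11 5)(3 13 9 15))^(-49)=(0 8 17)(1 5 11 2 10 14 16 7)(3 15 9 13)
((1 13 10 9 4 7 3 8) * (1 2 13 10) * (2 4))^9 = ((1 10 9 2 13)(3 8 4 7))^9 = (1 13 2 9 10)(3 8 4 7)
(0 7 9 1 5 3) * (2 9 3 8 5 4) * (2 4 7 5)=(0 5 8 2 9 1 7 3)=[5, 7, 9, 0, 4, 8, 6, 3, 2, 1]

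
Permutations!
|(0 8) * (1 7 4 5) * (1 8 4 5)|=|(0 4 1 7 5 8)|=6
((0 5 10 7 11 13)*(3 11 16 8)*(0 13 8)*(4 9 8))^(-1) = ((0 5 10 7 16)(3 11 4 9 8))^(-1) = (0 16 7 10 5)(3 8 9 4 11)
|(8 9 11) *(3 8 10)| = |(3 8 9 11 10)| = 5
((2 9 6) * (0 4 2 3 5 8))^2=((0 4 2 9 6 3 5 8))^2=(0 2 6 5)(3 8 4 9)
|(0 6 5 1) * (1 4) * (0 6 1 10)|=|(0 1 6 5 4 10)|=6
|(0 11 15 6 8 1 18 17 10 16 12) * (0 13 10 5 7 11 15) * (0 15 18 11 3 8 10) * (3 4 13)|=|(0 18 17 5 7 4 13)(1 11 15 6 10 16 12 3 8)|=63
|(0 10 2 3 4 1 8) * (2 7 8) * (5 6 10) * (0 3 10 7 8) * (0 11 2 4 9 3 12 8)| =|(0 5 6 7 11 2 10)(1 4)(3 9)(8 12)| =14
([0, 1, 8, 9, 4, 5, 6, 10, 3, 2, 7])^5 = [0, 1, 8, 9, 4, 5, 6, 10, 3, 2, 7]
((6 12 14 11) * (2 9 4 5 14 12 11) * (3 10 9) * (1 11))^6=(2 14 5 4 9 10 3)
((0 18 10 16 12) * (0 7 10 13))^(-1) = (0 13 18)(7 12 16 10)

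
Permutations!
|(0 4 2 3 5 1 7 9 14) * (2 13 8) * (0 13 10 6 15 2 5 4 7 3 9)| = |(0 7)(1 3 4 10 6 15 2 9 14 13 8 5)| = 12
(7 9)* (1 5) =(1 5)(7 9) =[0, 5, 2, 3, 4, 1, 6, 9, 8, 7]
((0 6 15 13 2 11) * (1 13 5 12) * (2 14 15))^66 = (15)(0 2)(6 11) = ((0 6 2 11)(1 13 14 15 5 12))^66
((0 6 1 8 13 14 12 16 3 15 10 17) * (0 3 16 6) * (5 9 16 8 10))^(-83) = ((1 10 17 3 15 5 9 16 8 13 14 12 6))^(-83) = (1 8 3 12 9 10 13 15 6 16 17 14 5)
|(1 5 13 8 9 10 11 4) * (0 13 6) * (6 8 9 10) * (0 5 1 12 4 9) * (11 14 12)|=18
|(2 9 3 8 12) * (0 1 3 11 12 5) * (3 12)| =|(0 1 12 2 9 11 3 8 5)| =9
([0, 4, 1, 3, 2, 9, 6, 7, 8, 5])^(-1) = [0, 2, 4, 3, 1, 9, 6, 7, 8, 5]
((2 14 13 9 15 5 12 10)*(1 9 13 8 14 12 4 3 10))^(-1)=(1 12 2 10 3 4 5 15 9)(8 14)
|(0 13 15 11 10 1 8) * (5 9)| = 14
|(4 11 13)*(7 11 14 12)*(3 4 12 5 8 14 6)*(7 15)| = |(3 4 6)(5 8 14)(7 11 13 12 15)| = 15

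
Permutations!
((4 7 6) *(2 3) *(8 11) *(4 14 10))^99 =(2 3)(4 10 14 6 7)(8 11)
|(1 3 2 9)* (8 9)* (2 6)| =6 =|(1 3 6 2 8 9)|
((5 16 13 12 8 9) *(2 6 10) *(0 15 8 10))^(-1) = ((0 15 8 9 5 16 13 12 10 2 6))^(-1) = (0 6 2 10 12 13 16 5 9 8 15)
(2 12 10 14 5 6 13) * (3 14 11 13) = (2 12 10 11 13)(3 14 5 6) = [0, 1, 12, 14, 4, 6, 3, 7, 8, 9, 11, 13, 10, 2, 5]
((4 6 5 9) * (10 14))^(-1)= (4 9 5 6)(10 14)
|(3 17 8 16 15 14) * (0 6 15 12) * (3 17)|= |(0 6 15 14 17 8 16 12)|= 8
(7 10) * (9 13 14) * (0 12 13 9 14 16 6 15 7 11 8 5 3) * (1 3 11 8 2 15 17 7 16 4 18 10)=[12, 3, 15, 0, 18, 11, 17, 1, 5, 9, 8, 2, 13, 4, 14, 16, 6, 7, 10]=(0 12 13 4 18 10 8 5 11 2 15 16 6 17 7 1 3)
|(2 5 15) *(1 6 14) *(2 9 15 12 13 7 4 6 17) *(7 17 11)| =|(1 11 7 4 6 14)(2 5 12 13 17)(9 15)| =30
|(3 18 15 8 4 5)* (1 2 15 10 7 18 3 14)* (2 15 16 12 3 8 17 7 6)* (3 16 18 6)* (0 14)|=14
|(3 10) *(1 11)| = |(1 11)(3 10)| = 2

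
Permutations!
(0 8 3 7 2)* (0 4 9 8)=[0, 1, 4, 7, 9, 5, 6, 2, 3, 8]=(2 4 9 8 3 7)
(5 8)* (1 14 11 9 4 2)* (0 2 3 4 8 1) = (0 2)(1 14 11 9 8 5)(3 4) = [2, 14, 0, 4, 3, 1, 6, 7, 5, 8, 10, 9, 12, 13, 11]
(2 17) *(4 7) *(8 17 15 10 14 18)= (2 15 10 14 18 8 17)(4 7)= [0, 1, 15, 3, 7, 5, 6, 4, 17, 9, 14, 11, 12, 13, 18, 10, 16, 2, 8]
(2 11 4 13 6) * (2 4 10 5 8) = (2 11 10 5 8)(4 13 6) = [0, 1, 11, 3, 13, 8, 4, 7, 2, 9, 5, 10, 12, 6]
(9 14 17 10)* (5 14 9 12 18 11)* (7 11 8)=[0, 1, 2, 3, 4, 14, 6, 11, 7, 9, 12, 5, 18, 13, 17, 15, 16, 10, 8]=(5 14 17 10 12 18 8 7 11)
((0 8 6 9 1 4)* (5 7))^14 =((0 8 6 9 1 4)(5 7))^14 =(0 6 1)(4 8 9)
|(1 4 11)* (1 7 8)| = 5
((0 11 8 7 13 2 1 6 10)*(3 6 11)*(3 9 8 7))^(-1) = ((0 9 8 3 6 10)(1 11 7 13 2))^(-1) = (0 10 6 3 8 9)(1 2 13 7 11)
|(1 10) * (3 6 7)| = |(1 10)(3 6 7)| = 6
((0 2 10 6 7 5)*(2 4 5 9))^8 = ((0 4 5)(2 10 6 7 9))^8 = (0 5 4)(2 7 10 9 6)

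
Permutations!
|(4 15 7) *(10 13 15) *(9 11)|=|(4 10 13 15 7)(9 11)|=10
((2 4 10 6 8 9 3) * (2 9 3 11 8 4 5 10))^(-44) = (11)(2 5 10 6 4)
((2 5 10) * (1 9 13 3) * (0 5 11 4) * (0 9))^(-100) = (13)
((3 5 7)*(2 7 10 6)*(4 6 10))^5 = ((10)(2 7 3 5 4 6))^5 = (10)(2 6 4 5 3 7)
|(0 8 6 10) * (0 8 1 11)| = 3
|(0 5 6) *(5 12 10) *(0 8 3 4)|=|(0 12 10 5 6 8 3 4)|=8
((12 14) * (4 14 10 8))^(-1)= (4 8 10 12 14)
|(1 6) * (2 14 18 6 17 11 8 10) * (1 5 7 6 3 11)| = 42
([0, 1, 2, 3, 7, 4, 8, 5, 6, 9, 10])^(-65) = [0, 1, 2, 3, 7, 4, 8, 5, 6, 9, 10]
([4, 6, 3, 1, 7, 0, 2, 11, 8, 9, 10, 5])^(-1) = (0 5 11 7 4)(1 3 2 6)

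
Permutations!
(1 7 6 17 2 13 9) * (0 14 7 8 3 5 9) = (0 14 7 6 17 2 13)(1 8 3 5 9) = [14, 8, 13, 5, 4, 9, 17, 6, 3, 1, 10, 11, 12, 0, 7, 15, 16, 2]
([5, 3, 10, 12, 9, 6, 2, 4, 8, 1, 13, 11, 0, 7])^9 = [1, 7, 0, 4, 10, 3, 12, 2, 8, 13, 5, 11, 9, 6]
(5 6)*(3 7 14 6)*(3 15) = (3 7 14 6 5 15) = [0, 1, 2, 7, 4, 15, 5, 14, 8, 9, 10, 11, 12, 13, 6, 3]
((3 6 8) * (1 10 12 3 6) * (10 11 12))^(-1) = ((1 11 12 3)(6 8))^(-1) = (1 3 12 11)(6 8)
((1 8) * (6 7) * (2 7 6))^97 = ((1 8)(2 7))^97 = (1 8)(2 7)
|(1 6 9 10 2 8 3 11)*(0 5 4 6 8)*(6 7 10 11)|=|(0 5 4 7 10 2)(1 8 3 6 9 11)|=6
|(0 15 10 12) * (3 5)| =|(0 15 10 12)(3 5)| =4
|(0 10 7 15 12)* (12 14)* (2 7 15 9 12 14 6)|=8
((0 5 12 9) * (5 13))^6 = (0 13 5 12 9) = ((0 13 5 12 9))^6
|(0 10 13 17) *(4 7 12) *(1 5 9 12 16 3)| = 8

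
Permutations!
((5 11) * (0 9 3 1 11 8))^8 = ((0 9 3 1 11 5 8))^8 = (0 9 3 1 11 5 8)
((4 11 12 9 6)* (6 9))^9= (4 11 12 6)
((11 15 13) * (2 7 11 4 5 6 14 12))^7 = (2 6 13 7 14 4 11 12 5 15)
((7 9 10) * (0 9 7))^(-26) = (0 9 10)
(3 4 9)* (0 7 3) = [7, 1, 2, 4, 9, 5, 6, 3, 8, 0] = (0 7 3 4 9)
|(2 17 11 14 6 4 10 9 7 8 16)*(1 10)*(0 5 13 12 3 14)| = 17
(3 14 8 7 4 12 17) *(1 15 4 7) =(1 15 4 12 17 3 14 8) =[0, 15, 2, 14, 12, 5, 6, 7, 1, 9, 10, 11, 17, 13, 8, 4, 16, 3]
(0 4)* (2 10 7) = (0 4)(2 10 7) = [4, 1, 10, 3, 0, 5, 6, 2, 8, 9, 7]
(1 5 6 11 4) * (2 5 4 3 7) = (1 4)(2 5 6 11 3 7) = [0, 4, 5, 7, 1, 6, 11, 2, 8, 9, 10, 3]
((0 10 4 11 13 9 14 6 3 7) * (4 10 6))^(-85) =(14)(0 7 3 6)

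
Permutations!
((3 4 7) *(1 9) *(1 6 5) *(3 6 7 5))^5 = (1 4 6 9 5 3 7)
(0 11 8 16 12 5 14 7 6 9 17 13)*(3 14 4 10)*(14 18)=[11, 1, 2, 18, 10, 4, 9, 6, 16, 17, 3, 8, 5, 0, 7, 15, 12, 13, 14]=(0 11 8 16 12 5 4 10 3 18 14 7 6 9 17 13)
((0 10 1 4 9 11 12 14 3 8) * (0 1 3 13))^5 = (0 4 13 1 14 8 12 3 11 10 9)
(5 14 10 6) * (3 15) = (3 15)(5 14 10 6) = [0, 1, 2, 15, 4, 14, 5, 7, 8, 9, 6, 11, 12, 13, 10, 3]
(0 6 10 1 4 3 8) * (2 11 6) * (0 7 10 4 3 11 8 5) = (0 2 8 7 10 1 3 5)(4 11 6) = [2, 3, 8, 5, 11, 0, 4, 10, 7, 9, 1, 6]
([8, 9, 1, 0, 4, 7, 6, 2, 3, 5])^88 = (0 8 3)(1 7 9 2 5)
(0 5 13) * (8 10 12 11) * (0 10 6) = [5, 1, 2, 3, 4, 13, 0, 7, 6, 9, 12, 8, 11, 10] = (0 5 13 10 12 11 8 6)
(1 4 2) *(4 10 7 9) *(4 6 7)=(1 10 4 2)(6 7 9)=[0, 10, 1, 3, 2, 5, 7, 9, 8, 6, 4]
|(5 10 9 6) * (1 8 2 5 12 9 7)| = |(1 8 2 5 10 7)(6 12 9)| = 6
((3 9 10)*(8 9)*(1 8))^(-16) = (1 3 10 9 8)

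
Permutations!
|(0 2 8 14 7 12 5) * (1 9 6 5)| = |(0 2 8 14 7 12 1 9 6 5)| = 10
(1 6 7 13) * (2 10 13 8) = (1 6 7 8 2 10 13) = [0, 6, 10, 3, 4, 5, 7, 8, 2, 9, 13, 11, 12, 1]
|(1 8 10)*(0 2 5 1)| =6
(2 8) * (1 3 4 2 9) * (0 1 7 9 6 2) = [1, 3, 8, 4, 0, 5, 2, 9, 6, 7] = (0 1 3 4)(2 8 6)(7 9)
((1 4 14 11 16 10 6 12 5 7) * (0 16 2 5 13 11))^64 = (0 14 4 1 7 5 2 11 13 12 6 10 16) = ((0 16 10 6 12 13 11 2 5 7 1 4 14))^64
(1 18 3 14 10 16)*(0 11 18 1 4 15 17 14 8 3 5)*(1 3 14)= (0 11 18 5)(1 3 8 14 10 16 4 15 17)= [11, 3, 2, 8, 15, 0, 6, 7, 14, 9, 16, 18, 12, 13, 10, 17, 4, 1, 5]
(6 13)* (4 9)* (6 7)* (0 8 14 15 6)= (0 8 14 15 6 13 7)(4 9)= [8, 1, 2, 3, 9, 5, 13, 0, 14, 4, 10, 11, 12, 7, 15, 6]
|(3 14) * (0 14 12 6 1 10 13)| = |(0 14 3 12 6 1 10 13)| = 8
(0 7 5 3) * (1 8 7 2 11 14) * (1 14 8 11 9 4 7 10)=(14)(0 2 9 4 7 5 3)(1 11 8 10)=[2, 11, 9, 0, 7, 3, 6, 5, 10, 4, 1, 8, 12, 13, 14]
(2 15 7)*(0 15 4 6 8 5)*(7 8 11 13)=(0 15 8 5)(2 4 6 11 13 7)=[15, 1, 4, 3, 6, 0, 11, 2, 5, 9, 10, 13, 12, 7, 14, 8]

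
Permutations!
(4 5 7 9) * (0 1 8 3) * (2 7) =(0 1 8 3)(2 7 9 4 5) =[1, 8, 7, 0, 5, 2, 6, 9, 3, 4]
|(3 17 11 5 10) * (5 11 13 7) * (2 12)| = |(2 12)(3 17 13 7 5 10)| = 6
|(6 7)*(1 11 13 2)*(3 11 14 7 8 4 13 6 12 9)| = |(1 14 7 12 9 3 11 6 8 4 13 2)| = 12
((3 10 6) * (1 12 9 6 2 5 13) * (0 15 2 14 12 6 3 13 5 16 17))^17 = (0 2 17 15 16)(1 13 6)(3 14 9 10 12)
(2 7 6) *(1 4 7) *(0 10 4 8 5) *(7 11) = (0 10 4 11 7 6 2 1 8 5) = [10, 8, 1, 3, 11, 0, 2, 6, 5, 9, 4, 7]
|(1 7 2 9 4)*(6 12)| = |(1 7 2 9 4)(6 12)| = 10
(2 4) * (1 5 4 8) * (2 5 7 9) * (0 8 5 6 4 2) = (0 8 1 7 9)(2 5)(4 6) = [8, 7, 5, 3, 6, 2, 4, 9, 1, 0]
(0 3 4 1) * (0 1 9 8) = (0 3 4 9 8) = [3, 1, 2, 4, 9, 5, 6, 7, 0, 8]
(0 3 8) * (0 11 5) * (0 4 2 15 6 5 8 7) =(0 3 7)(2 15 6 5 4)(8 11) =[3, 1, 15, 7, 2, 4, 5, 0, 11, 9, 10, 8, 12, 13, 14, 6]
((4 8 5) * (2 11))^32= ((2 11)(4 8 5))^32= (11)(4 5 8)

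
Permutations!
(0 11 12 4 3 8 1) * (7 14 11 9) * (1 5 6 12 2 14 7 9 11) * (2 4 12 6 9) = (0 11 4 3 8 5 9 2 14 1) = [11, 0, 14, 8, 3, 9, 6, 7, 5, 2, 10, 4, 12, 13, 1]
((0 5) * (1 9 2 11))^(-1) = (0 5)(1 11 2 9)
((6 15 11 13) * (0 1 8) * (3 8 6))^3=((0 1 6 15 11 13 3 8))^3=(0 15 3 1 11 8 6 13)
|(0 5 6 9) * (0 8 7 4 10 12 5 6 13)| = 10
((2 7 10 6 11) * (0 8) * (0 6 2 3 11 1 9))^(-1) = (0 9 1 6 8)(2 10 7)(3 11)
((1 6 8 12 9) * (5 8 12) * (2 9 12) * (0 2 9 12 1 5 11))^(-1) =(0 11 8 5 9 6 1 12 2)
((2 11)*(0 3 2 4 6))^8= (0 2 4)(3 11 6)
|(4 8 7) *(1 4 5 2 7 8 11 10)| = 12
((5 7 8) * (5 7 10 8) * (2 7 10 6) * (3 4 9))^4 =((2 7 5 6)(3 4 9)(8 10))^4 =(10)(3 4 9)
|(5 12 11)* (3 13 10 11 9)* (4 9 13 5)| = 8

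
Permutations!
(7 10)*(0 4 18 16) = [4, 1, 2, 3, 18, 5, 6, 10, 8, 9, 7, 11, 12, 13, 14, 15, 0, 17, 16] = (0 4 18 16)(7 10)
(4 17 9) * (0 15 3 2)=(0 15 3 2)(4 17 9)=[15, 1, 0, 2, 17, 5, 6, 7, 8, 4, 10, 11, 12, 13, 14, 3, 16, 9]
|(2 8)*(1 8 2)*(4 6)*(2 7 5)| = |(1 8)(2 7 5)(4 6)| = 6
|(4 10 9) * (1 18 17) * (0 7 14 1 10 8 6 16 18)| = 8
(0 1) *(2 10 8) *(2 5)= (0 1)(2 10 8 5)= [1, 0, 10, 3, 4, 2, 6, 7, 5, 9, 8]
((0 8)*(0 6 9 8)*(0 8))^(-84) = ((0 8 6 9))^(-84) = (9)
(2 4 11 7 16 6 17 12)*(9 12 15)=[0, 1, 4, 3, 11, 5, 17, 16, 8, 12, 10, 7, 2, 13, 14, 9, 6, 15]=(2 4 11 7 16 6 17 15 9 12)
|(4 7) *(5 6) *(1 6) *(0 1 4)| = 6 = |(0 1 6 5 4 7)|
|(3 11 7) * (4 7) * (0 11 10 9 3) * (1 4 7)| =6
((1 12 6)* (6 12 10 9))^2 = (12)(1 9)(6 10)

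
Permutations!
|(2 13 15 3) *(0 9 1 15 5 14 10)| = |(0 9 1 15 3 2 13 5 14 10)| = 10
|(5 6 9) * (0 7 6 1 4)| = 7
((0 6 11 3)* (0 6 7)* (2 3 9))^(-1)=(0 7)(2 9 11 6 3)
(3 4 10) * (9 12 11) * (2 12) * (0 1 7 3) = (0 1 7 3 4 10)(2 12 11 9) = [1, 7, 12, 4, 10, 5, 6, 3, 8, 2, 0, 9, 11]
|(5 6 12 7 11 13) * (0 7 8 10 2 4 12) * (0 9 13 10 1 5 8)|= |(0 7 11 10 2 4 12)(1 5 6 9 13 8)|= 42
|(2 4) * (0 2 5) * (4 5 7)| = |(0 2 5)(4 7)| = 6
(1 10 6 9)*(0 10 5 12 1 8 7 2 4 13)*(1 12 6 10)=(0 1 5 6 9 8 7 2 4 13)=[1, 5, 4, 3, 13, 6, 9, 2, 7, 8, 10, 11, 12, 0]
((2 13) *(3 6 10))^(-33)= (2 13)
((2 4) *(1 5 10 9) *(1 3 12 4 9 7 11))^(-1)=(1 11 7 10 5)(2 4 12 3 9)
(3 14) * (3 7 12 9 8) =(3 14 7 12 9 8) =[0, 1, 2, 14, 4, 5, 6, 12, 3, 8, 10, 11, 9, 13, 7]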